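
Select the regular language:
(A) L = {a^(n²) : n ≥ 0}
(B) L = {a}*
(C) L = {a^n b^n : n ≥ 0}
(B) {a}*

(B) L = {a}* is regular.

This can be recognized by a finite automaton (DFA/NFA).
Regular expressions like {a}* define regular languages.

The other choices are not regular:
- {a^n b^n : n ≥ 0}: After pumping, the number of a's and b's become unequal
- {a^(n²) : n ≥ 0}: After pumping, length is no longer a perfect square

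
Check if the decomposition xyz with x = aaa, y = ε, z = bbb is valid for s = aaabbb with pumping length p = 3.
Violated: |y| > 0

The decomposition x = aaa, y = ε, z = bbb for s = aaabbb with p = 3
violates the constraint: |y| > 0

|y| = 0, but the pumping lemma requires |y| > 0 (y must be non-empty).

Pumping lemma constraints:
1. xyz = s (decomposition is valid)
2. |xy| ≤ p
3. |y| > 0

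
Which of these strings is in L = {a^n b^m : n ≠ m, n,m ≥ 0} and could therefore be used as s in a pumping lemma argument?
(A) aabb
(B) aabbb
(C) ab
(B) aabbb

The pumping lemma is applied to a string s that lies in L, so first check membership of each option:
- (A) aabb = a^2 b^2 has n = m = 2, so it is not in L ✗
- (B) aabbb = a^2 b^3 with 2 ≠ 3, so it is in L ✓
- (C) ab = a^1 b^1 has n = m = 1, so it is not in L ✗

Only (B) aabbb is in L, so it is the only candidate that could play the role of s.
(In a complete proof one picks s in terms of the pumping length p so that |s| ≥ p is guaranteed; a fixed string like aabbb illustrates the shape of such an s.)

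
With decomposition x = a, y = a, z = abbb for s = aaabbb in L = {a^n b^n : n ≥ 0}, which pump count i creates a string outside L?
i = 3

xy³z = a · aaa · abbb = aaaaabbb; aaaaabbb has 5 a's and 3 b's; 5 ≠ 3, so it is not in L.
(Other choices also work, e.g. i = 0, 2; only i = 1 is guaranteed to stay in L since xy¹z = s.)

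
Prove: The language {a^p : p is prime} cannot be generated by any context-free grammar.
Assume for contradiction that L is context-free, and let p ≥ 1 be the pumping length given by the pumping lemma for CFLs.
Choose a prime q with q ≥ p and let s = a^q. Then s ∈ L and |s| = q ≥ p.
By the CFL pumping lemma, s = uvxyz for some u, v, x, y, z with |vxy| ≤ p, |vy| ≥ 1, and uv^i xy^i z ∈ L for every i ≥ 0.
All symbols are a's, so only lengths matter: let k = |vy|, with 1 ≤ k ≤ p. Then |uv^i xy^i z| = q + (i − 1)k.

Take i = q + 1: the length is q + qk = q(k + 1).
Both factors satisfy q ≥ 2 and k + 1 ≥ 2, so q(k + 1) is composite and uv^(q+1) xy^(q+1) z ∉ L.

This contradicts the CFL pumping lemma, which requires uv^i xy^i z ∈ L for all i ≥ 0.
Hence L = {a^p : p is prime} is not context-free. ∎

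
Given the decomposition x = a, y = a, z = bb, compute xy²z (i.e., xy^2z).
aaabb

Given x = 'a', y = 'a', z = 'bb' and i = 2:

xy^2z = x + y·y·...·y (2 times) + z
       = 'a' + 'a'^2 + 'bb'
       = 'a' + 'aa' + 'bb'
       = 'aaabb'

The pumped string is 'aaabb' with length 5.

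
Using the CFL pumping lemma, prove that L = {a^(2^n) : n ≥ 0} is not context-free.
Assume for contradiction that L is context-free, and let p ≥ 1 be the pumping length given by the pumping lemma for CFLs.
Choose s = a^(2^p). Then s ∈ L and |s| = 2^p ≥ p.
By the CFL pumping lemma, s = uvxyz for some u, v, x, y, z with |vxy| ≤ p, |vy| ≥ 1, and uv^i xy^i z ∈ L for every i ≥ 0.
All symbols are a's, so only lengths matter: let k = |vy|, with 1 ≤ k ≤ |vxy| ≤ p < 2^p.

Take i = 2: |uv²xy²z| = 2^p + k, and 2^p < 2^p + k < 2^p + 2^p = 2^(p+1).
So the length lies strictly between consecutive powers of two and is not a power of 2; uv²xy²z ∉ L.

This contradicts the CFL pumping lemma, which requires uv^i xy^i z ∈ L for all i ≥ 0.
Hence L = {a^(2^n) : n ≥ 0} is not context-free. ∎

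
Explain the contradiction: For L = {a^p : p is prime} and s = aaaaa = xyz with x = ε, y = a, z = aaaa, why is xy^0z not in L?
xy⁰z = aaaa ∉ L

Pumping with i = 0 replaces y = a by y⁰ = ε:
- Original: s = xyz = aaaaa; aaaaa has length 5, which is prime, so it is in L
- Pumped: xy⁰z = ε · ε · aaaa = aaaa
- aaaa has length 4 = 2 × 2, which is not prime, so it is not in L

The pumping lemma would require xy⁰z ∈ L, so this decomposition yields a contradiction.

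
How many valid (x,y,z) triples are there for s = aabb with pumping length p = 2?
3

For s = 'aabb' with pumping length p = 2:

Constraints: |xy| ≤ 2, |y| > 0

Valid decompositions (|xy| ≤ p, |y| ≥ 1):
  • x='', y='a', z='abb'
  • x='a', y='a', z='bb'
  • x='', y='aa', z='bb'

Total count: 3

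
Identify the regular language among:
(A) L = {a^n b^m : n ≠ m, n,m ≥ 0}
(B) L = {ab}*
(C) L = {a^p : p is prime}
(B) {ab}*

(B) L = {ab}* is regular.

This can be recognized by a finite automaton (DFA/NFA).
Regular expressions like {ab}* define regular languages.

The other choices are not regular:
- {a^p : p is prime}: After pumping, the length becomes composite
- {a^n b^m : n ≠ m, n,m ≥ 0}: After pumping a's, we can make n = m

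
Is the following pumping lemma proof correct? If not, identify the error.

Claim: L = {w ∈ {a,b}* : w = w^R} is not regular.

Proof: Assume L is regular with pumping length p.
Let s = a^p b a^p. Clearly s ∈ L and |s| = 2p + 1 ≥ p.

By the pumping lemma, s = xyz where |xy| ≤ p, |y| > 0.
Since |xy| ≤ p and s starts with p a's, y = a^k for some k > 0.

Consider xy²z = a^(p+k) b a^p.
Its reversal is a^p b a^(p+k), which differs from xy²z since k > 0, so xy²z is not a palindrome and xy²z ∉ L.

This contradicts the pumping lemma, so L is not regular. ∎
The proof is correct.

This proof is valid because:
1. s = a^p b a^p is in L and is chosen in terms of p, so |s| ≥ p holds for every p
2. The decomposition analysis is correct: |xy| ≤ p forces y to lie inside the leading a's
3. The contradiction is valid: a^(p+k) b a^p has more a's before the b than after it, so it is not a palindrome
4. The conclusion follows logically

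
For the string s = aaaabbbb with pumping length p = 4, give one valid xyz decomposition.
x = '', y = 'a', z = 'aaabbbb'

For s = aaaabbbb and p = 4, one valid decomposition is:
- x = '' (length 0)
- y = 'a' (length 1)
- z = 'aaabbbb' (length 7)

Verification:
- xyz = '' + 'a' + 'aaabbbb' = aaaabbbb ✓
- |xy| = 1 ≤ 4 ✓
- |y| = 1 > 0 ✓

All pumping lemma constraints are satisfied.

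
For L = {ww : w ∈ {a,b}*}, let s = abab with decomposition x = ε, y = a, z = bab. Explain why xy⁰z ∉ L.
xy⁰z = bab ∉ L

Pumping with i = 0 replaces y = a by y⁰ = ε:
- Original: s = xyz = abab; abab splits into halves ab · ab, which are equal, so it is in L (w = ab)
- Pumped: xy⁰z = ε · ε · bab = bab
- bab has odd length 3, so it cannot be written as ww and is not in L

The pumping lemma would require xy⁰z ∈ L, so this decomposition yields a contradiction.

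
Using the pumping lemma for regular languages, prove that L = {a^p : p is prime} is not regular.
Assume for contradiction that L is regular, and let p ≥ 1 be the pumping length given by the pumping lemma.
Choose a prime q with q ≥ p (one exists because there are infinitely many primes) and let s = a^q. Then s ∈ L and |s| = q ≥ p.
By the pumping lemma, s = xyz for some x, y, z with |xy| ≤ p, |y| ≥ 1, and xy^i z ∈ L for every i ≥ 0.
Here y = a^k for some k with 1 ≤ k ≤ p, and xy^i z = a^(q + (i − 1)k) for every i ≥ 0.

Take i = q + 1: |xy^(q+1) z| = q + qk = q(k + 1).
Both factors satisfy q ≥ 2 and k + 1 ≥ 2, so q(k + 1) is composite, and xy^(q+1) z ∉ L.

This contradicts the pumping lemma, which requires xy^i z ∈ L for all i ≥ 0.
Hence L = {a^p : p is prime} is not regular. ∎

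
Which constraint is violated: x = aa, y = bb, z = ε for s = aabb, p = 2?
Violated: |xy| ≤ p

The decomposition x = aa, y = bb, z = ε for s = aabb with p = 2
violates the constraint: |xy| ≤ p

|xy| = |aabb| = 4 > 2 = p. The decomposition puts too many characters in xy.

Pumping lemma constraints:
1. xyz = s (decomposition is valid)
2. |xy| ≤ p
3. |y| > 0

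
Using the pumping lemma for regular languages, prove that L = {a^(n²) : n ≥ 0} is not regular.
Assume for contradiction that L is regular, and let p ≥ 1 be the pumping length given by the pumping lemma.
Choose s = a^(p²). Then s ∈ L and |s| = p² ≥ p.
By the pumping lemma, s = xyz for some x, y, z with |xy| ≤ p, |y| ≥ 1, and xy^i z ∈ L for every i ≥ 0.
Here y = a^k for some k with 1 ≤ k ≤ |xy| ≤ p.

Take i = 2: |xy²z| = p² + k.
Now p² < p² + k ≤ p² + p < p² + 2p + 1 = (p + 1)².
So |xy²z| lies strictly between the consecutive squares p² and (p + 1)², hence is not a perfect square, and xy²z ∉ L.

This contradicts the pumping lemma, which requires xy^i z ∈ L for all i ≥ 0.
Hence L = {a^(n²) : n ≥ 0} is not regular. ∎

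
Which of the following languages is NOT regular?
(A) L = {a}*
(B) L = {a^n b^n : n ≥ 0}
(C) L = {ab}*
(B) {a^n b^n : n ≥ 0}

(B) L = {a^n b^n : n ≥ 0} is NOT regular.

The pumping lemma can be used to prove this:
After pumping, the number of a's and b's become unequal

The other languages are regular because they can be recognized by finite automata.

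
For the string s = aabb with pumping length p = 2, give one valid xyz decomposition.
x = 'a', y = 'a', z = 'bb'

For s = aabb and p = 2, one valid decomposition is:
- x = 'a' (length 1)
- y = 'a' (length 1)
- z = 'bb' (length 2)

Verification:
- xyz = 'a' + 'a' + 'bb' = aabb ✓
- |xy| = 2 ≤ 2 ✓
- |y| = 1 > 0 ✓

All pumping lemma constraints are satisfied.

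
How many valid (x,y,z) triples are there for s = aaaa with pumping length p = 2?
3

For s = 'aaaa' with pumping length p = 2:

Constraints: |xy| ≤ 2, |y| > 0

Valid decompositions (|xy| ≤ p, |y| ≥ 1):
  • x='', y='a', z='aaa'
  • x='a', y='a', z='aa'
  • x='', y='aa', z='aa'

Total count: 3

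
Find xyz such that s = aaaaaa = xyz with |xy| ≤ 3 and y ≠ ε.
x = 'a', y = 'a', z = 'aaaa'

For s = aaaaaa and p = 3, one valid decomposition is:
- x = 'a' (length 1)
- y = 'a' (length 1)
- z = 'aaaa' (length 4)

Verification:
- xyz = 'a' + 'a' + 'aaaa' = aaaaaa ✓
- |xy| = 2 ≤ 3 ✓
- |y| = 1 > 0 ✓

All pumping lemma constraints are satisfied.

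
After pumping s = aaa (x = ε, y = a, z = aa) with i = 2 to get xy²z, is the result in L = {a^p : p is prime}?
No

xy²z = ε · aa · aa = aaaa.
aaaa has length 4 = 2 × 2, which is not prime, so it is not in L.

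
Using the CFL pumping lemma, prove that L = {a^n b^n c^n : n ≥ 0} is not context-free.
Assume for contradiction that L is context-free, and let p ≥ 1 be the pumping length given by the pumping lemma for CFLs.
Choose s = a^p b^p c^p. Then s ∈ L and |s| = 3p ≥ p.
By the CFL pumping lemma, s = uvxyz for some u, v, x, y, z with |vxy| ≤ p, |vy| ≥ 1, and uv^i xy^i z ∈ L for every i ≥ 0.

Because |vxy| ≤ p, the window vxy cannot contain both an a and a c: any substring of s containing both must include the entire block b^p plus at least one a and one c, so it has length ≥ p + 2 > p.
Hence at least one of the letters a, c does not occur in vy at all.

Take i = 0: the string uxz is obtained from s by deleting |vy| ≥ 1 symbols, so |uxz| = 3p − |vy| < 3p.
But the letter (a or c) that does not occur in vy still occurs exactly p times in uxz. Every string of L with exactly p copies of some letter is a^p b^p c^p, of length 3p. Since |uxz| < 3p, uxz ∉ L.

This contradicts the CFL pumping lemma, which requires uv^i xy^i z ∈ L for all i ≥ 0.
Hence L = {a^n b^n c^n : n ≥ 0} is not context-free. ∎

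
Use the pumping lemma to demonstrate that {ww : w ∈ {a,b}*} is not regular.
Assume for contradiction that L is regular, and let p ≥ 1 be the pumping length given by the pumping lemma.
Choose s = a^p b a^p b. Then s ∈ L (take w = a^p b) and |s| = 2p + 2 ≥ p.
By the pumping lemma, s = xyz for some x, y, z with |xy| ≤ p, |y| ≥ 1, and xy^i z ∈ L for every i ≥ 0.
Since |xy| ≤ p and the first p symbols of s are all a's, y = a^k for some k with 1 ≤ k ≤ p.

Take i = 2: t = xy²z = a^(p + k) b a^p b.
Suppose t = uu for some string u. The string t contains exactly two b's and ends in b, so u contains exactly one b and ends in b; hence u = a^j b for some j, and uu = a^j b a^j b. Comparing with t = a^(p + k) b a^p b forces j = p + k (first block) and j = p (second block), which is impossible since k ≥ 1. So t ∉ L.

This contradicts the pumping lemma, which requires xy^i z ∈ L for all i ≥ 0.
Hence L = {ww : w ∈ {a,b}*} is not regular. ∎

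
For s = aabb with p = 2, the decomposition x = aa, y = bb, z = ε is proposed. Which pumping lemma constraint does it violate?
Violated: |xy| ≤ p

The decomposition x = aa, y = bb, z = ε for s = aabb with p = 2
violates the constraint: |xy| ≤ p

|xy| = |aabb| = 4 > 2 = p. The decomposition puts too many characters in xy.

Pumping lemma constraints:
1. xyz = s (decomposition is valid)
2. |xy| ≤ p
3. |y| > 0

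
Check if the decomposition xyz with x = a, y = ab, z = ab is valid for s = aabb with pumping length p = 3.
Violated: xyz = s

The decomposition x = a, y = ab, z = ab for s = aabb with p = 3
violates the constraint: xyz = s

xyz = 'a' + 'ab' + 'ab' = 'aabab' ≠ 'aabb' = s. The decomposition doesn't reconstruct s.

Pumping lemma constraints:
1. xyz = s (decomposition is valid)
2. |xy| ≤ p
3. |y| > 0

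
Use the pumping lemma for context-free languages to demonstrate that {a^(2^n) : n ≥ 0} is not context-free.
Assume for contradiction that L is context-free, and let p ≥ 1 be the pumping length given by the pumping lemma for CFLs.
Choose s = a^(2^p). Then s ∈ L and |s| = 2^p ≥ p.
By the CFL pumping lemma, s = uvxyz for some u, v, x, y, z with |vxy| ≤ p, |vy| ≥ 1, and uv^i xy^i z ∈ L for every i ≥ 0.
All symbols are a's, so only lengths matter: let k = |vy|, with 1 ≤ k ≤ |vxy| ≤ p < 2^p.

Take i = 2: |uv²xy²z| = 2^p + k, and 2^p < 2^p + k < 2^p + 2^p = 2^(p+1).
So the length lies strictly between consecutive powers of two and is not a power of 2; uv²xy²z ∉ L.

This contradicts the CFL pumping lemma, which requires uv^i xy^i z ∈ L for all i ≥ 0.
Hence L = {a^(2^n) : n ≥ 0} is not context-free. ∎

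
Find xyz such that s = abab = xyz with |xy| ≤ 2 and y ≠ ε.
x = '', y = 'ab', z = 'ab'

For s = abab and p = 2, one valid decomposition is:
- x = '' (length 0)
- y = 'ab' (length 2)
- z = 'ab' (length 2)

Verification:
- xyz = '' + 'ab' + 'ab' = abab ✓
- |xy| = 2 ≤ 2 ✓
- |y| = 2 > 0 ✓

All pumping lemma constraints are satisfied.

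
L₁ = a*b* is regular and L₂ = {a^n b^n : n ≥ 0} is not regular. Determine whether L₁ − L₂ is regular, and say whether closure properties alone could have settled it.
No — L₁ − L₂ is not regular.

a*b* − {a^n b^n} = {a^n b^m : n ≠ m}. If this were regular, then its complement intersected with a*b*, namely {a^n b^n : n ≥ 0}, would be regular too (closure under complement and intersection) — contradiction. So L₁ − L₂ is not regular.

Note that the bare facts "L₁ regular, L₂ non-regular" do not settle the question by themselves: the closure of regular languages under ∪, ∩, complement and difference applies only when BOTH operands are regular. With a non-regular operand the result can come out regular or non-regular depending on the specific languages, so one has to work out L₁ − L₂ for this particular pair, as above.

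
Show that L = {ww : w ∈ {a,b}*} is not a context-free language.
Assume for contradiction that L is context-free, and let p ≥ 1 be the pumping length given by the pumping lemma for CFLs.
Choose s = a^p b^p a^p b^p. Then s ∈ L (take w = a^p b^p) and |s| = 4p ≥ p.
By the CFL pumping lemma, s = uvxyz for some u, v, x, y, z with |vxy| ≤ p, |vy| ≥ 1, and uv^i xy^i z ∈ L for every i ≥ 0.

Write s as four blocks A₁ B₁ A₂ B₂ with A₁ = A₂ = a^p and B₁ = B₂ = b^p. Since |vxy| ≤ p, the window vxy lies inside at most two adjacent blocks. Take i = 0 and let t = uxz, so |t| = 4p − |vy| with 1 ≤ |vy| ≤ p. If |t| is odd, t ∉ L immediately, so assume |vy| is even (hence |vy| ≥ 2) and |t|/2 = 2p − |vy|/2, which satisfies p ≤ |t|/2 ≤ 2p − 1.

Case 1 (vxy inside A₁B₁): t = a^(p−j) b^(p−l) a^p b^p with j + l = |vy|. The second half of t has length < 2p, so it is a suffix of the trailing a^p b^p and ends in b; the first half is a^(p−j) b^(p−l) a^((j+l)/2), which ends in a because (j+l)/2 ≥ 1. The halves differ, so t ∉ L.

Case 2 (vxy inside B₁A₂, straddling the middle): t = a^p b^(p−j) a^(p−l) b^p with j + l = |vy|. If t = ww, then w is a prefix of t of length ≥ p, so w begins with a^p; and w is a suffix of t of length ≥ p, so w ends with b^p. That forces |w| ≥ 2p, contradicting |w| = |t|/2 ≤ 2p − 1. So t ∉ L.

Case 3 (vxy inside A₂B₂): t = a^p b^p a^(p−j) b^(p−l) with j + l = |vy|. The first half of t is a prefix of a^p b^p, so it begins with a; the second half is b^((j+l)/2) a^(p−j) b^(p−l), which begins with b. The halves differ, so t ∉ L.

In every case uv⁰xy⁰z = uxz ∉ L.

This contradicts the CFL pumping lemma, which requires uv^i xy^i z ∈ L for all i ≥ 0.
Hence L = {ww : w ∈ {a,b}*} is not context-free. ∎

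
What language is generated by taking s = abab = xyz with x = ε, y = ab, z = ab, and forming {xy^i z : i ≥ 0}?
{xy^i z : i ≥ 0} = {(ab)^(i+1) : i ≥ 0} = {ab, abab, ababab, ...}

With x = ε, y = ab, z = ab: Pumping 'ab' gives strings of alternating a's and b's.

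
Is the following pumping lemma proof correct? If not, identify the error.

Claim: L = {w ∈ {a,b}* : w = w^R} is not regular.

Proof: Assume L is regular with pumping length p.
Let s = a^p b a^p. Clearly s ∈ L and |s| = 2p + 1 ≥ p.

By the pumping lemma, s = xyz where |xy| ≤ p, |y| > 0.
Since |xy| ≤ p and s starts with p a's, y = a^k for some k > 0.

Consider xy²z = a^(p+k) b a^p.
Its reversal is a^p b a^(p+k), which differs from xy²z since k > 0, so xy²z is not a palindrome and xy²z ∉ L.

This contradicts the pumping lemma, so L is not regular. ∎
The proof is correct.

This proof is valid because:
1. s = a^p b a^p is in L and is chosen in terms of p, so |s| ≥ p holds for every p
2. The decomposition analysis is correct: |xy| ≤ p forces y to lie inside the leading a's
3. The contradiction is valid: a^(p+k) b a^p has more a's before the b than after it, so it is not a palindrome
4. The conclusion follows logically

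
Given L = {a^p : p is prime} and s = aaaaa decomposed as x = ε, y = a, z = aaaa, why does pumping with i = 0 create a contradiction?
xy⁰z = aaaa ∉ L

Pumping with i = 0 replaces y = a by y⁰ = ε:
- Original: s = xyz = aaaaa; aaaaa has length 5, which is prime, so it is in L
- Pumped: xy⁰z = ε · ε · aaaa = aaaa
- aaaa has length 4 = 2 × 2, which is not prime, so it is not in L

The pumping lemma would require xy⁰z ∈ L, so this decomposition yields a contradiction.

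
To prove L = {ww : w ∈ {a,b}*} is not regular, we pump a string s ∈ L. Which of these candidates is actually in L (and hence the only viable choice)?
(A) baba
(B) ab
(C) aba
(A) baba

The pumping lemma is applied to a string s that lies in L, so first check membership of each option:
- (A) baba splits into halves ba · ba, which are equal, so it is in L (w = ba) ✓
- (B) ab has length 2; its halves are a and b, which differ, so it is not in L ✗
- (C) aba has odd length 3, so it cannot be written as ww and is not in L ✗

Only (A) baba is in L, so it is the only candidate that could play the role of s.
(In a complete proof one picks s in terms of the pumping length p so that |s| ≥ p is guaranteed; a fixed string like baba illustrates the shape of such an s.)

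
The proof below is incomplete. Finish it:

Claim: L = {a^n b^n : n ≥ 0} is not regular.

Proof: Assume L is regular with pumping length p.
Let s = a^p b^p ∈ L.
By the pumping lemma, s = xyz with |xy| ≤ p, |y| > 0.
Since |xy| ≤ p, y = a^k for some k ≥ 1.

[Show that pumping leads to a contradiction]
Consider xy²z = a^(p+k) b^p.

Since k ≥ 1, we have p + k > p.
So xy²z has more a's than b's: (p+k) a's vs p b's.
This means xy²z ∉ L because a^n b^n requires equal counts.

This contradicts the pumping lemma which states xy²z ∈ L.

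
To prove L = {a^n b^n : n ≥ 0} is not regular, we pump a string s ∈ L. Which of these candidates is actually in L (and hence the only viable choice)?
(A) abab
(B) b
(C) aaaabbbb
(C) aaaabbbb

The pumping lemma is applied to a string s that lies in L, so first check membership of each option:
- (A) abab has an a after a b, so it is not of the form a^n b^n and is not in L ✗
- (B) b has 0 a's and 1 b's; 0 ≠ 1, so it is not in L ✗
- (C) aaaabbbb = a^4 b^4 has equal counts (4 = 4), so it is in L ✓

Only (C) aaaabbbb is in L, so it is the only candidate that could play the role of s.
(In a complete proof one picks s in terms of the pumping length p so that |s| ≥ p is guaranteed; a fixed string like aaaabbbb illustrates the shape of such an s.)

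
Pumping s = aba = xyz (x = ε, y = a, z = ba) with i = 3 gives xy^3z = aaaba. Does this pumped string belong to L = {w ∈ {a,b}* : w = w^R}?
No

xy³z = ε · aaa · ba = aaaba.
aaaba reversed is abaaa ≠ aaaba, so it is not a palindrome and is not in L.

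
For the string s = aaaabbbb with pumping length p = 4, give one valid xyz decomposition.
x = 'a', y = 'a', z = 'aabbbb'

For s = aaaabbbb and p = 4, one valid decomposition is:
- x = 'a' (length 1)
- y = 'a' (length 1)
- z = 'aabbbb' (length 6)

Verification:
- xyz = 'a' + 'a' + 'aabbbb' = aaaabbbb ✓
- |xy| = 2 ≤ 4 ✓
- |y| = 1 > 0 ✓

All pumping lemma constraints are satisfied.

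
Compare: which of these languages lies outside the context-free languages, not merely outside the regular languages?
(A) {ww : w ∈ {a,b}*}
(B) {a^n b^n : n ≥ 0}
(A) {ww : w ∈ {a,b}*}

(A) {ww : w ∈ {a,b}*} requires the CFL pumping lemma.

- {a^n b^n : n ≥ 0} is context-free (but not regular)
  • Can be shown non-regular with the regular pumping lemma
  • After pumping, the number of a's and b's become unequal

- {ww : w ∈ {a,b}*} is NOT context-free
  • Requires the CFL pumping lemma to prove
  • Even a PDA cannot compare two arbitrary halves symbol by symbol; CFL pumping on a^p b^p a^p b^p fails

The CFL pumping lemma is "stronger" in that it can prove non-membership
in the larger class of context-free languages.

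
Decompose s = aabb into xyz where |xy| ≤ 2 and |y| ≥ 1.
x = '', y = 'a', z = 'abb'

For s = aabb and p = 2, one valid decomposition is:
- x = '' (length 0)
- y = 'a' (length 1)
- z = 'abb' (length 3)

Verification:
- xyz = '' + 'a' + 'abb' = aabb ✓
- |xy| = 1 ≤ 2 ✓
- |y| = 1 > 0 ✓

All pumping lemma constraints are satisfied.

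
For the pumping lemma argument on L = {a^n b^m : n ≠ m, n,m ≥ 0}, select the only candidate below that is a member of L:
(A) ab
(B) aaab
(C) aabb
(B) aaab

The pumping lemma is applied to a string s that lies in L, so first check membership of each option:
- (A) ab = a^1 b^1 has n = m = 1, so it is not in L ✗
- (B) aaab = a^3 b^1 with 3 ≠ 1, so it is in L ✓
- (C) aabb = a^2 b^2 has n = m = 2, so it is not in L ✗

Only (B) aaab is in L, so it is the only candidate that could play the role of s.
(In a complete proof one picks s in terms of the pumping length p so that |s| ≥ p is guaranteed; a fixed string like aaab illustrates the shape of such an s.)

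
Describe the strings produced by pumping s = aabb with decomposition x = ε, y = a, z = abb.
{xy^i z : i ≥ 0} = {a^(i+1) b^2 : i ≥ 0} = {abb, aabb, aaabb, ...}

With x = ε, y = a, z = abb: Starting with aabb and pumping the first 'a' (z = abb keeps the second 'a'), we get strings with i+1 a's followed by 2 b's for i = 0, 1, 2, ...; note bb is not produced because z always contributes one a.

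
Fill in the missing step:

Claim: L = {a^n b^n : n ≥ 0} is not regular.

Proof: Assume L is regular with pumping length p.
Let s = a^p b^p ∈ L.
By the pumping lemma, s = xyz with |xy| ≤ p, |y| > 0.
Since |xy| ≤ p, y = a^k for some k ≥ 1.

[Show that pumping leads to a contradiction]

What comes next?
Consider xy²z = a^(p+k) b^p.

Since k ≥ 1, we have p + k > p.
So xy²z has more a's than b's: (p+k) a's vs p b's.
This means xy²z ∉ L because a^n b^n requires equal counts.

This contradicts the pumping lemma which states xy²z ∈ L.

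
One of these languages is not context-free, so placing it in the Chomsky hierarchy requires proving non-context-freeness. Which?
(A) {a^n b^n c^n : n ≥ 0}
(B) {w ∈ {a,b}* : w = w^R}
(A) {a^n b^n c^n : n ≥ 0}

(A) {a^n b^n c^n : n ≥ 0} requires the CFL pumping lemma.

- {w ∈ {a,b}* : w = w^R} is context-free (but not regular)
  • Can be shown non-regular with the regular pumping lemma
  • After pumping, the string is no longer symmetric

- {a^n b^n c^n : n ≥ 0} is NOT context-free
  • Requires the CFL pumping lemma to prove
  • Cannot maintain three equal counts simultaneously

The CFL pumping lemma is "stronger" in that it can prove non-membership
in the larger class of context-free languages.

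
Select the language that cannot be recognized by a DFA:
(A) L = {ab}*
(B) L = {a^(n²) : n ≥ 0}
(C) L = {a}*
(B) {a^(n²) : n ≥ 0}

(B) L = {a^(n²) : n ≥ 0} is NOT regular.

The pumping lemma can be used to prove this:
After pumping, length is no longer a perfect square

The other languages are regular because they can be recognized by finite automata.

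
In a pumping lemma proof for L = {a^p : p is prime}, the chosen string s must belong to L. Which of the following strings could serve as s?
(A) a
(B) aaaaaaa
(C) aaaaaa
(B) aaaaaaa

The pumping lemma is applied to a string s that lies in L, so first check membership of each option:
- (A) a has length 1, which is not prime, so it is not in L ✗
- (B) aaaaaaa has length 7, which is prime, so it is in L ✓
- (C) aaaaaa has length 6 = 2 × 3, which is not prime, so it is not in L ✗

Only (B) aaaaaaa is in L, so it is the only candidate that could play the role of s.
(In a complete proof one picks s in terms of the pumping length p so that |s| ≥ p is guaranteed; a fixed string like aaaaaaa illustrates the shape of such an s.)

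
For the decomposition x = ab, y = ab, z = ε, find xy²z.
ababab

Given x = 'ab', y = 'ab', z = '' and i = 2:

xy^2z = x + y·y·...·y (2 times) + z
       = 'ab' + 'ab'^2 + ''
       = 'ab' + 'abab' + ''
       = 'ababab'

The pumped string is 'ababab' with length 6.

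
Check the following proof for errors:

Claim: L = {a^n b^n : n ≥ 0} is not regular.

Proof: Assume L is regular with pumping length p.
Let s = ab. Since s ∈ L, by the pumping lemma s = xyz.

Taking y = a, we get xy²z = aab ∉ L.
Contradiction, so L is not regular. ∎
The proof is INCORRECT.

Error: The string s = ab may be shorter than p.
The pumping lemma only applies to strings with |s| ≥ p, and p is not under our control.
We must choose s in terms of p, e.g. s = a^p b^p, to ensure |s| ≥ p.
(The proof also fixes one particular y; a valid argument must handle every decomposition with |xy| ≤ p and |y| ≥ 1 — for s = a^p b^p this forces y = a^k, and then xy²z = a^(p+k) b^p ∉ L.)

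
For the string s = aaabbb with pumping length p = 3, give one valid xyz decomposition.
x = 'a', y = 'a', z = 'abbb'

For s = aaabbb and p = 3, one valid decomposition is:
- x = 'a' (length 1)
- y = 'a' (length 1)
- z = 'abbb' (length 4)

Verification:
- xyz = 'a' + 'a' + 'abbb' = aaabbb ✓
- |xy| = 2 ≤ 3 ✓
- |y| = 1 > 0 ✓

All pumping lemma constraints are satisfied.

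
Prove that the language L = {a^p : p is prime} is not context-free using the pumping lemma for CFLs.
Assume for contradiction that L is context-free, and let p ≥ 1 be the pumping length given by the pumping lemma for CFLs.
Choose a prime q with q ≥ p and let s = a^q. Then s ∈ L and |s| = q ≥ p.
By the CFL pumping lemma, s = uvxyz for some u, v, x, y, z with |vxy| ≤ p, |vy| ≥ 1, and uv^i xy^i z ∈ L for every i ≥ 0.
All symbols are a's, so only lengths matter: let k = |vy|, with 1 ≤ k ≤ p. Then |uv^i xy^i z| = q + (i − 1)k.

Take i = q + 1: the length is q + qk = q(k + 1).
Both factors satisfy q ≥ 2 and k + 1 ≥ 2, so q(k + 1) is composite and uv^(q+1) xy^(q+1) z ∉ L.

This contradicts the CFL pumping lemma, which requires uv^i xy^i z ∈ L for all i ≥ 0.
Hence L = {a^p : p is prime} is not context-free. ∎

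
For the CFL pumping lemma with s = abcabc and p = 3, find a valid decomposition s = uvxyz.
u='ab', v='c', x='a', y='b', z='c'

For s = abcabc with pumping length p = 3:

One valid decomposition:
- u = 'ab'
- v = 'c'
- x = 'a'
- y = 'b'
- z = 'c'

Verification:
- uvxyz = 'ab' + 'c' + 'a' + 'b' + 'c' = abcabc ✓
- |vxy| = |'cab'| = 3 ≤ 3 ✓
- |vy| = |'cb'| = 2 > 0 ✓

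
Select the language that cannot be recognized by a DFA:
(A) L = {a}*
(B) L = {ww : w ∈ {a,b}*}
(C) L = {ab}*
(B) {ww : w ∈ {a,b}*}

(B) L = {ww : w ∈ {a,b}*} is NOT regular.

The pumping lemma can be used to prove this:
After pumping, the two halves no longer match

The other languages are regular because they can be recognized by finite automata.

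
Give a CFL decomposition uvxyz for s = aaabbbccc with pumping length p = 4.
u='aa', v='a', x='bb', y='b', z='ccc'

For s = aaabbbccc with pumping length p = 4:

One valid decomposition:
- u = 'aa'
- v = 'a'
- x = 'bb'
- y = 'b'
- z = 'ccc'

Verification:
- uvxyz = 'aa' + 'a' + 'bb' + 'b' + 'ccc' = aaabbbccc ✓
- |vxy| = |'abbb'| = 4 ≤ 4 ✓
- |vy| = |'ab'| = 2 > 0 ✓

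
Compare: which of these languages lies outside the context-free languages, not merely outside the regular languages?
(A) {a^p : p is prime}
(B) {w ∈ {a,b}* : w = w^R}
(A) {a^p : p is prime}

(A) {a^p : p is prime} requires the CFL pumping lemma.

- {w ∈ {a,b}* : w = w^R} is context-free (but not regular)
  • Can be shown non-regular with the regular pumping lemma
  • After pumping, the string is no longer symmetric

- {a^p : p is prime} is NOT context-free
  • Requires the CFL pumping lemma to prove
  • The CFL pumping lemma also fails because prime gaps are unbounded

The CFL pumping lemma is "stronger" in that it can prove non-membership
in the larger class of context-free languages.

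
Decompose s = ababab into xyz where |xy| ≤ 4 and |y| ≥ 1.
x = '', y = 'abab', z = 'ab'

For s = ababab and p = 4, one valid decomposition is:
- x = '' (length 0)
- y = 'abab' (length 4)
- z = 'ab' (length 2)

Verification:
- xyz = '' + 'abab' + 'ab' = ababab ✓
- |xy| = 4 ≤ 4 ✓
- |y| = 4 > 0 ✓

All pumping lemma constraints are satisfied.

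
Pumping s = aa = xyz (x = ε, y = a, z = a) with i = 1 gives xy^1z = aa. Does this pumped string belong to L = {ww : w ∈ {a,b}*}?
Yes

xy¹z = ε · a · a = aa.
aa splits into halves a · a, which are equal, so it is in L (w = a).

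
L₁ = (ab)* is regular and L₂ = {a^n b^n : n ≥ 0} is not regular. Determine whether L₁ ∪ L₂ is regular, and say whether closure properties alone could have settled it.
No — L₁ ∪ L₂ is not regular.

Let U = (ab)* ∪ {a^n b^n}. If U were regular, then U ∩ aa*bb* would be regular (closure under intersection with a regular language). But (ab)* ∩ aa*bb* = {ab} and {a^n b^n} ∩ aa*bb* = {a^n b^n : n ≥ 1}, so U ∩ aa*bb* = {a^n b^n : n ≥ 1}, which is not regular. Hence U is not regular.

Note that the bare facts "L₁ regular, L₂ non-regular" do not settle the question by themselves: the closure of regular languages under ∪, ∩, complement and difference applies only when BOTH operands are regular. With a non-regular operand the result can come out regular or non-regular depending on the specific languages, so one has to work out L₁ ∪ L₂ for this particular pair, as above.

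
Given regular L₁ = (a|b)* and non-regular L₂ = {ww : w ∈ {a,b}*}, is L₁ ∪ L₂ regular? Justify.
Yes — L₁ ∪ L₂ is regular.

{ww} ⊆ (a|b)*, so L₁ ∪ L₂ = (a|b)*, which is regular.

Note that the bare facts "L₁ regular, L₂ non-regular" do not settle the question by themselves: the closure of regular languages under ∪, ∩, complement and difference applies only when BOTH operands are regular. With a non-regular operand the result can come out regular or non-regular depending on the specific languages, so one has to work out L₁ ∪ L₂ for this particular pair, as above.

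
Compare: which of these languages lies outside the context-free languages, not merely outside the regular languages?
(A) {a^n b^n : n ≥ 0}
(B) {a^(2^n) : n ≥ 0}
(B) {a^(2^n) : n ≥ 0}

(B) {a^(2^n) : n ≥ 0} requires the CFL pumping lemma.

- {a^n b^n : n ≥ 0} is context-free (but not regular)
  • Can be shown non-regular with the regular pumping lemma
  • After pumping, the number of a's and b's become unequal

- {a^(2^n) : n ≥ 0} is NOT context-free
  • Requires the CFL pumping lemma to prove
  • Gaps between powers of 2 grow exponentially

The CFL pumping lemma is "stronger" in that it can prove non-membership
in the larger class of context-free languages.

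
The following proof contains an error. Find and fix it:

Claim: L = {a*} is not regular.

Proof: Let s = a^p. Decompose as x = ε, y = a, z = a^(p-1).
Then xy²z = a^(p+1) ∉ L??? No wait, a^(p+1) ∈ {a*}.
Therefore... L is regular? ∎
Error: The proof attempts to show a*  is not regular, but a* IS regular!

Correction: a* is a regular language (recognized by a simple DFA with one accepting state and self-loop on 'a'). The pumping lemma can only prove non-regularity, not regularity. For regular languages, pumping always works.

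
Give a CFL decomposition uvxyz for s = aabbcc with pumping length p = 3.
u='aa', v='b', x='b', y='c', z='c'

For s = aabbcc with pumping length p = 3:

One valid decomposition:
- u = 'aa'
- v = 'b'
- x = 'b'
- y = 'c'
- z = 'c'

Verification:
- uvxyz = 'aa' + 'b' + 'b' + 'c' + 'c' = aabbcc ✓
- |vxy| = |'bbc'| = 3 ≤ 3 ✓
- |vy| = |'bc'| = 2 > 0 ✓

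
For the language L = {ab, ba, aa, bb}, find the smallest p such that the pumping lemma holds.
p = 3

For a finite language L, the pumping lemma holds vacuously if p > max|s| for s ∈ L.

The longest string in L = {ab, ba, aa, bb} has length 2.
If p = 3, then no string s ∈ L has |s| ≥ p, so the condition is vacuously true.

The minimum pumping length is p = 3.

Why no smaller p works: for any p ≤ 2, the longest string s ∈ L has |s| = 2 ≥ p, so it would
have to be pumpable; but pumping up (i = 2, 3, ...) produces ever longer strings, which cannot all lie in the
finite language L. So the pumping property fails for every p ≤ 2.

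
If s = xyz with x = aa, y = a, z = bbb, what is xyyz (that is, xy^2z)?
aaaabbb

Given x = 'aa', y = 'a', z = 'bbb' and i = 2:

xy^2z = x + y·y·...·y (2 times) + z
       = 'aa' + 'a'^2 + 'bbb'
       = 'aa' + 'aa' + 'bbb'
       = 'aaaabbb'

The pumped string is 'aaaabbb' with length 7.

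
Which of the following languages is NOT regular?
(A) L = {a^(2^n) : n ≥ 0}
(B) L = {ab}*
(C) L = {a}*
(A) {a^(2^n) : n ≥ 0}

(A) L = {a^(2^n) : n ≥ 0} is NOT regular.

The pumping lemma can be used to prove this:
After pumping, length is no longer a power of 2

The other languages are regular because they can be recognized by finite automata.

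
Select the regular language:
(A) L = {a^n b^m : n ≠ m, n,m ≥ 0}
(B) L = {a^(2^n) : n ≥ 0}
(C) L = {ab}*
(C) {ab}*

(C) L = {ab}* is regular.

This can be recognized by a finite automaton (DFA/NFA).
Regular expressions like {ab}* define regular languages.

The other choices are not regular:
- {a^n b^m : n ≠ m, n,m ≥ 0}: After pumping a's, we can make n = m
- {a^(2^n) : n ≥ 0}: After pumping, length is no longer a power of 2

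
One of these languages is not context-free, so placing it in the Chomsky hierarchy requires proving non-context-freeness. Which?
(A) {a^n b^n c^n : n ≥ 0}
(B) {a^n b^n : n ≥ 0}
(A) {a^n b^n c^n : n ≥ 0}

(A) {a^n b^n c^n : n ≥ 0} requires the CFL pumping lemma.

- {a^n b^n : n ≥ 0} is context-free (but not regular)
  • Can be shown non-regular with the regular pumping lemma
  • After pumping, the number of a's and b's become unequal

- {a^n b^n c^n : n ≥ 0} is NOT context-free
  • Requires the CFL pumping lemma to prove
  • Cannot maintain three equal counts simultaneously

The CFL pumping lemma is "stronger" in that it can prove non-membership
in the larger class of context-free languages.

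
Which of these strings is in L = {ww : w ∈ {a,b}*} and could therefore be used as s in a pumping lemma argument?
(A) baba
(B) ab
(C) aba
(A) baba

The pumping lemma is applied to a string s that lies in L, so first check membership of each option:
- (A) baba splits into halves ba · ba, which are equal, so it is in L (w = ba) ✓
- (B) ab has length 2; its halves are a and b, which differ, so it is not in L ✗
- (C) aba has odd length 3, so it cannot be written as ww and is not in L ✗

Only (A) baba is in L, so it is the only candidate that could play the role of s.
(In a complete proof one picks s in terms of the pumping length p so that |s| ≥ p is guaranteed; a fixed string like baba illustrates the shape of such an s.)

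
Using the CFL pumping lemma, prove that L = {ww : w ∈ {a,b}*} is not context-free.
Assume for contradiction that L is context-free, and let p ≥ 1 be the pumping length given by the pumping lemma for CFLs.
Choose s = a^p b^p a^p b^p. Then s ∈ L (take w = a^p b^p) and |s| = 4p ≥ p.
By the CFL pumping lemma, s = uvxyz for some u, v, x, y, z with |vxy| ≤ p, |vy| ≥ 1, and uv^i xy^i z ∈ L for every i ≥ 0.

Write s as four blocks A₁ B₁ A₂ B₂ with A₁ = A₂ = a^p and B₁ = B₂ = b^p. Since |vxy| ≤ p, the window vxy lies inside at most two adjacent blocks. Take i = 0 and let t = uxz, so |t| = 4p − |vy| with 1 ≤ |vy| ≤ p. If |t| is odd, t ∉ L immediately, so assume |vy| is even (hence |vy| ≥ 2) and |t|/2 = 2p − |vy|/2, which satisfies p ≤ |t|/2 ≤ 2p − 1.

Case 1 (vxy inside A₁B₁): t = a^(p−j) b^(p−l) a^p b^p with j + l = |vy|. The second half of t has length < 2p, so it is a suffix of the trailing a^p b^p and ends in b; the first half is a^(p−j) b^(p−l) a^((j+l)/2), which ends in a because (j+l)/2 ≥ 1. The halves differ, so t ∉ L.

Case 2 (vxy inside B₁A₂, straddling the middle): t = a^p b^(p−j) a^(p−l) b^p with j + l = |vy|. If t = ww, then w is a prefix of t of length ≥ p, so w begins with a^p; and w is a suffix of t of length ≥ p, so w ends with b^p. That forces |w| ≥ 2p, contradicting |w| = |t|/2 ≤ 2p − 1. So t ∉ L.

Case 3 (vxy inside A₂B₂): t = a^p b^p a^(p−j) b^(p−l) with j + l = |vy|. The first half of t is a prefix of a^p b^p, so it begins with a; the second half is b^((j+l)/2) a^(p−j) b^(p−l), which begins with b. The halves differ, so t ∉ L.

In every case uv⁰xy⁰z = uxz ∉ L.

This contradicts the CFL pumping lemma, which requires uv^i xy^i z ∈ L for all i ≥ 0.
Hence L = {ww : w ∈ {a,b}*} is not context-free. ∎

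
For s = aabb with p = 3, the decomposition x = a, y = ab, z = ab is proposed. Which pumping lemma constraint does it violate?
Violated: xyz = s

The decomposition x = a, y = ab, z = ab for s = aabb with p = 3
violates the constraint: xyz = s

xyz = 'a' + 'ab' + 'ab' = 'aabab' ≠ 'aabb' = s. The decomposition doesn't reconstruct s.

Pumping lemma constraints:
1. xyz = s (decomposition is valid)
2. |xy| ≤ p
3. |y| > 0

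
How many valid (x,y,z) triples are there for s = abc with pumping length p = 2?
3

For s = 'abc' with pumping length p = 2:

Constraints: |xy| ≤ 2, |y| > 0

Valid decompositions (|xy| ≤ p, |y| ≥ 1):
  • x='', y='a', z='bc'
  • x='a', y='b', z='c'
  • x='', y='ab', z='c'

Total count: 3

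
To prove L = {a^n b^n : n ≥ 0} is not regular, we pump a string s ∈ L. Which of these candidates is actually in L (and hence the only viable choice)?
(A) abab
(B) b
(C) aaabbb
(C) aaabbb

The pumping lemma is applied to a string s that lies in L, so first check membership of each option:
- (A) abab has an a after a b, so it is not of the form a^n b^n and is not in L ✗
- (B) b has 0 a's and 1 b's; 0 ≠ 1, so it is not in L ✗
- (C) aaabbb = a^3 b^3 has equal counts (3 = 3), so it is in L ✓

Only (C) aaabbb is in L, so it is the only candidate that could play the role of s.
(In a complete proof one picks s in terms of the pumping length p so that |s| ≥ p is guaranteed; a fixed string like aaabbb illustrates the shape of such an s.)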